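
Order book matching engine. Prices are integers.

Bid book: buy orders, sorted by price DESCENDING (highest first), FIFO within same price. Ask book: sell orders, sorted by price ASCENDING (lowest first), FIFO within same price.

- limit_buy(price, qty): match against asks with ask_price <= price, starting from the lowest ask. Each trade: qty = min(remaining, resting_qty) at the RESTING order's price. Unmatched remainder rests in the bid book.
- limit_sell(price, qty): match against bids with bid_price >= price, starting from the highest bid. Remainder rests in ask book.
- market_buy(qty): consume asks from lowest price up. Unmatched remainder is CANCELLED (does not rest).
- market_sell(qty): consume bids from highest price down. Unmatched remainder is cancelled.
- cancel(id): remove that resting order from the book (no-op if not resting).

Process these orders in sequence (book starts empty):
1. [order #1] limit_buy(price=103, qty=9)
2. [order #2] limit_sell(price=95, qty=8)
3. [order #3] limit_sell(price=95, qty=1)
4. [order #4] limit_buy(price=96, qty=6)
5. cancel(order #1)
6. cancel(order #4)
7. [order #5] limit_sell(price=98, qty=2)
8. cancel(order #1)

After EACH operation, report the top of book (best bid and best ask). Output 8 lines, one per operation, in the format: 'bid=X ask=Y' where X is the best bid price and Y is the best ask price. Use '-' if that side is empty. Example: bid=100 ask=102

Answer: bid=103 ask=-
bid=103 ask=-
bid=- ask=-
bid=96 ask=-
bid=96 ask=-
bid=- ask=-
bid=- ask=98
bid=- ask=98

Derivation:
After op 1 [order #1] limit_buy(price=103, qty=9): fills=none; bids=[#1:9@103] asks=[-]
After op 2 [order #2] limit_sell(price=95, qty=8): fills=#1x#2:8@103; bids=[#1:1@103] asks=[-]
After op 3 [order #3] limit_sell(price=95, qty=1): fills=#1x#3:1@103; bids=[-] asks=[-]
After op 4 [order #4] limit_buy(price=96, qty=6): fills=none; bids=[#4:6@96] asks=[-]
After op 5 cancel(order #1): fills=none; bids=[#4:6@96] asks=[-]
After op 6 cancel(order #4): fills=none; bids=[-] asks=[-]
After op 7 [order #5] limit_sell(price=98, qty=2): fills=none; bids=[-] asks=[#5:2@98]
After op 8 cancel(order #1): fills=none; bids=[-] asks=[#5:2@98]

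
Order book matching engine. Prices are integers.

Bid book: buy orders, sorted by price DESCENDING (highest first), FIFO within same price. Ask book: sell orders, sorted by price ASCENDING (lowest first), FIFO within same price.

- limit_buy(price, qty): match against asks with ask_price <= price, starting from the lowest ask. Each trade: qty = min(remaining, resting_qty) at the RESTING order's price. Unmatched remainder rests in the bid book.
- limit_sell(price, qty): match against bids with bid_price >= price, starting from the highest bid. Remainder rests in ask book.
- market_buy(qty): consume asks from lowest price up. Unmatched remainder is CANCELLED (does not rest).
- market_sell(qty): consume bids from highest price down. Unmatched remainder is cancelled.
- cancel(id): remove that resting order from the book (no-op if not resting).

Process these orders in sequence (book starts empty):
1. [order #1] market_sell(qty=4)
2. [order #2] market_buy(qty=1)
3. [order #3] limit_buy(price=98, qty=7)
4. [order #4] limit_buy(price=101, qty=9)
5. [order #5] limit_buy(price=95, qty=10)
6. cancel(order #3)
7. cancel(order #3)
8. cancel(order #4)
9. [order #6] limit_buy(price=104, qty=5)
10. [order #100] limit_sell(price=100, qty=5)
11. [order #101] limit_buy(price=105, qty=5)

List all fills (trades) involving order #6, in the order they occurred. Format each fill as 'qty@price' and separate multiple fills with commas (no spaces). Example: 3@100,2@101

Answer: 5@104

Derivation:
After op 1 [order #1] market_sell(qty=4): fills=none; bids=[-] asks=[-]
After op 2 [order #2] market_buy(qty=1): fills=none; bids=[-] asks=[-]
After op 3 [order #3] limit_buy(price=98, qty=7): fills=none; bids=[#3:7@98] asks=[-]
After op 4 [order #4] limit_buy(price=101, qty=9): fills=none; bids=[#4:9@101 #3:7@98] asks=[-]
After op 5 [order #5] limit_buy(price=95, qty=10): fills=none; bids=[#4:9@101 #3:7@98 #5:10@95] asks=[-]
After op 6 cancel(order #3): fills=none; bids=[#4:9@101 #5:10@95] asks=[-]
After op 7 cancel(order #3): fills=none; bids=[#4:9@101 #5:10@95] asks=[-]
After op 8 cancel(order #4): fills=none; bids=[#5:10@95] asks=[-]
After op 9 [order #6] limit_buy(price=104, qty=5): fills=none; bids=[#6:5@104 #5:10@95] asks=[-]
After op 10 [order #100] limit_sell(price=100, qty=5): fills=#6x#100:5@104; bids=[#5:10@95] asks=[-]
After op 11 [order #101] limit_buy(price=105, qty=5): fills=none; bids=[#101:5@105 #5:10@95] asks=[-]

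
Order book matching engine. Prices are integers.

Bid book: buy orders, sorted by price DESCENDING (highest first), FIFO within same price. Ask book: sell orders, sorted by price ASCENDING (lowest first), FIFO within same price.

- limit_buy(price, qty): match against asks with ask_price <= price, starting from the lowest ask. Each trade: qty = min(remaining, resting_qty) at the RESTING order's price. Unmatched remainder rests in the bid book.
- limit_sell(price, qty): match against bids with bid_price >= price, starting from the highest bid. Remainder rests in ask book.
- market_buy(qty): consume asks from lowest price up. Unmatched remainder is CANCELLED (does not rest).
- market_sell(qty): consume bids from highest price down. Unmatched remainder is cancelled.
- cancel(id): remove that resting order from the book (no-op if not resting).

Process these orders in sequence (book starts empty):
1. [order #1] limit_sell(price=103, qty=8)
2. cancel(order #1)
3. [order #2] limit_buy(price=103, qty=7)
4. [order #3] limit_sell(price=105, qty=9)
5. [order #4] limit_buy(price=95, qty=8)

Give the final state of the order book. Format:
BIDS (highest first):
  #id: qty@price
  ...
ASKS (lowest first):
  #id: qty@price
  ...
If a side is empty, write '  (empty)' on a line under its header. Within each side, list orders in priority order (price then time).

After op 1 [order #1] limit_sell(price=103, qty=8): fills=none; bids=[-] asks=[#1:8@103]
After op 2 cancel(order #1): fills=none; bids=[-] asks=[-]
After op 3 [order #2] limit_buy(price=103, qty=7): fills=none; bids=[#2:7@103] asks=[-]
After op 4 [order #3] limit_sell(price=105, qty=9): fills=none; bids=[#2:7@103] asks=[#3:9@105]
After op 5 [order #4] limit_buy(price=95, qty=8): fills=none; bids=[#2:7@103 #4:8@95] asks=[#3:9@105]

Answer: BIDS (highest first):
  #2: 7@103
  #4: 8@95
ASKS (lowest first):
  #3: 9@105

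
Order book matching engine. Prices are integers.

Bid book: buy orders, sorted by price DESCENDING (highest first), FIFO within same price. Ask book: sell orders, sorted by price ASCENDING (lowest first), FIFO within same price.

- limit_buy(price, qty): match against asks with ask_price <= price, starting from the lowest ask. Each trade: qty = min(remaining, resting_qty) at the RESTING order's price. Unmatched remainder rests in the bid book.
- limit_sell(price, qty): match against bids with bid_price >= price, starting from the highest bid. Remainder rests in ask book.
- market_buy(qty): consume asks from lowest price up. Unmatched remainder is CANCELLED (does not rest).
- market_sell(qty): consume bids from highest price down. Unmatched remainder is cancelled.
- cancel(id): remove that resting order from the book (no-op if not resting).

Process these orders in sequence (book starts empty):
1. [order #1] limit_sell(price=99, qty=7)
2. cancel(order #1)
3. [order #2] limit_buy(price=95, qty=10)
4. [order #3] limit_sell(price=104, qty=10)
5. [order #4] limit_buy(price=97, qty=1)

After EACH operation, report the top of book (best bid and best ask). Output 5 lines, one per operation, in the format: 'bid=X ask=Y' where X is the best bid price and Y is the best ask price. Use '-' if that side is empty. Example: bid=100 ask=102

Answer: bid=- ask=99
bid=- ask=-
bid=95 ask=-
bid=95 ask=104
bid=97 ask=104

Derivation:
After op 1 [order #1] limit_sell(price=99, qty=7): fills=none; bids=[-] asks=[#1:7@99]
After op 2 cancel(order #1): fills=none; bids=[-] asks=[-]
After op 3 [order #2] limit_buy(price=95, qty=10): fills=none; bids=[#2:10@95] asks=[-]
After op 4 [order #3] limit_sell(price=104, qty=10): fills=none; bids=[#2:10@95] asks=[#3:10@104]
After op 5 [order #4] limit_buy(price=97, qty=1): fills=none; bids=[#4:1@97 #2:10@95] asks=[#3:10@104]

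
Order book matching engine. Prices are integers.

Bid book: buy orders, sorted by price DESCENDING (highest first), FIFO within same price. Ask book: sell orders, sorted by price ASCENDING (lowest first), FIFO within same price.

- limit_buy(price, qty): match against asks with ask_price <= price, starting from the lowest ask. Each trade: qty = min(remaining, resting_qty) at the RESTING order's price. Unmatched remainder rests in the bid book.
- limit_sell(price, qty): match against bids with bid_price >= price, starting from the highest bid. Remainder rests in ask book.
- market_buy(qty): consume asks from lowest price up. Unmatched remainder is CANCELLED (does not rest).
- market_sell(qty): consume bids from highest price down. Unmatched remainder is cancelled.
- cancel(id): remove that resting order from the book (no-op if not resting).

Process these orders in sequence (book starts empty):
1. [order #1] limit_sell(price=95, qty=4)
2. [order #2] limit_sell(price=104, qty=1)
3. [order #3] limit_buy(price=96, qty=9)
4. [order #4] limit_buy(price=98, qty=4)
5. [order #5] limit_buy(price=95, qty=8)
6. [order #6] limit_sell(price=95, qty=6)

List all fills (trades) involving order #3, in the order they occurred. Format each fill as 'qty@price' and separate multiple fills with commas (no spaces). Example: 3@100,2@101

Answer: 4@95,2@96

Derivation:
After op 1 [order #1] limit_sell(price=95, qty=4): fills=none; bids=[-] asks=[#1:4@95]
After op 2 [order #2] limit_sell(price=104, qty=1): fills=none; bids=[-] asks=[#1:4@95 #2:1@104]
After op 3 [order #3] limit_buy(price=96, qty=9): fills=#3x#1:4@95; bids=[#3:5@96] asks=[#2:1@104]
After op 4 [order #4] limit_buy(price=98, qty=4): fills=none; bids=[#4:4@98 #3:5@96] asks=[#2:1@104]
After op 5 [order #5] limit_buy(price=95, qty=8): fills=none; bids=[#4:4@98 #3:5@96 #5:8@95] asks=[#2:1@104]
After op 6 [order #6] limit_sell(price=95, qty=6): fills=#4x#6:4@98 #3x#6:2@96; bids=[#3:3@96 #5:8@95] asks=[#2:1@104]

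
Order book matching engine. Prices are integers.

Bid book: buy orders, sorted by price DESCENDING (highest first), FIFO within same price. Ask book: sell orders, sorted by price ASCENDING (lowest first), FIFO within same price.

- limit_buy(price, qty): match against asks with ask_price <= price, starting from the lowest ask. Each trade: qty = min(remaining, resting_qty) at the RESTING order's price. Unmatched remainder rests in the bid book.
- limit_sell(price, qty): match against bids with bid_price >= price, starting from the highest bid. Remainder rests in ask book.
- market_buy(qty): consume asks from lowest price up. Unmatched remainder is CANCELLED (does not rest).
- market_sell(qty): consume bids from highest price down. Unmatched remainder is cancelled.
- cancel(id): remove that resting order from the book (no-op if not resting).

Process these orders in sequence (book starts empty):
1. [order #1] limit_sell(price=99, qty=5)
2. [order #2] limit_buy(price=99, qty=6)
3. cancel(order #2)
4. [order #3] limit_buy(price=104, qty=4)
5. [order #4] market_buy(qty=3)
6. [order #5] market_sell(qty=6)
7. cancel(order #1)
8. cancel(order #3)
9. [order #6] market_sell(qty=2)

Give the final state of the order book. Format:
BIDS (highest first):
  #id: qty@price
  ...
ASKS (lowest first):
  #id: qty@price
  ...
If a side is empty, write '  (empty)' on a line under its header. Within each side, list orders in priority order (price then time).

Answer: BIDS (highest first):
  (empty)
ASKS (lowest first):
  (empty)

Derivation:
After op 1 [order #1] limit_sell(price=99, qty=5): fills=none; bids=[-] asks=[#1:5@99]
After op 2 [order #2] limit_buy(price=99, qty=6): fills=#2x#1:5@99; bids=[#2:1@99] asks=[-]
After op 3 cancel(order #2): fills=none; bids=[-] asks=[-]
After op 4 [order #3] limit_buy(price=104, qty=4): fills=none; bids=[#3:4@104] asks=[-]
After op 5 [order #4] market_buy(qty=3): fills=none; bids=[#3:4@104] asks=[-]
After op 6 [order #5] market_sell(qty=6): fills=#3x#5:4@104; bids=[-] asks=[-]
After op 7 cancel(order #1): fills=none; bids=[-] asks=[-]
After op 8 cancel(order #3): fills=none; bids=[-] asks=[-]
After op 9 [order #6] market_sell(qty=2): fills=none; bids=[-] asks=[-]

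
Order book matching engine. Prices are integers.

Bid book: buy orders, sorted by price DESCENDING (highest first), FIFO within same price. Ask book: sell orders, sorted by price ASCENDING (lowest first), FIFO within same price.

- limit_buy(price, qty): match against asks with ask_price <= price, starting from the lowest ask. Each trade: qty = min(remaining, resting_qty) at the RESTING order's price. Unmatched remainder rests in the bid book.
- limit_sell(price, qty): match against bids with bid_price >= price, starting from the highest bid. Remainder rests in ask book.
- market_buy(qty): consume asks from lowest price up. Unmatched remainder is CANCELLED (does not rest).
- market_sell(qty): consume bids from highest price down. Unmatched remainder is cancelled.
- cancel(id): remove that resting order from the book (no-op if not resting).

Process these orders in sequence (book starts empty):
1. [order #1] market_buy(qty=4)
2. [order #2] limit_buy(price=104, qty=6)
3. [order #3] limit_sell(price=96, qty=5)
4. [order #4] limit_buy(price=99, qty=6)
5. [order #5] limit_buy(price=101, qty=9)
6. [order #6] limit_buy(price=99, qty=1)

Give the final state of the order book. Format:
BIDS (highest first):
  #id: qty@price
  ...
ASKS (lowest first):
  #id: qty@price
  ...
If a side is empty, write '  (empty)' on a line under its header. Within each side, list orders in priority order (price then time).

Answer: BIDS (highest first):
  #2: 1@104
  #5: 9@101
  #4: 6@99
  #6: 1@99
ASKS (lowest first):
  (empty)

Derivation:
After op 1 [order #1] market_buy(qty=4): fills=none; bids=[-] asks=[-]
After op 2 [order #2] limit_buy(price=104, qty=6): fills=none; bids=[#2:6@104] asks=[-]
After op 3 [order #3] limit_sell(price=96, qty=5): fills=#2x#3:5@104; bids=[#2:1@104] asks=[-]
After op 4 [order #4] limit_buy(price=99, qty=6): fills=none; bids=[#2:1@104 #4:6@99] asks=[-]
After op 5 [order #5] limit_buy(price=101, qty=9): fills=none; bids=[#2:1@104 #5:9@101 #4:6@99] asks=[-]
After op 6 [order #6] limit_buy(price=99, qty=1): fills=none; bids=[#2:1@104 #5:9@101 #4:6@99 #6:1@99] asks=[-]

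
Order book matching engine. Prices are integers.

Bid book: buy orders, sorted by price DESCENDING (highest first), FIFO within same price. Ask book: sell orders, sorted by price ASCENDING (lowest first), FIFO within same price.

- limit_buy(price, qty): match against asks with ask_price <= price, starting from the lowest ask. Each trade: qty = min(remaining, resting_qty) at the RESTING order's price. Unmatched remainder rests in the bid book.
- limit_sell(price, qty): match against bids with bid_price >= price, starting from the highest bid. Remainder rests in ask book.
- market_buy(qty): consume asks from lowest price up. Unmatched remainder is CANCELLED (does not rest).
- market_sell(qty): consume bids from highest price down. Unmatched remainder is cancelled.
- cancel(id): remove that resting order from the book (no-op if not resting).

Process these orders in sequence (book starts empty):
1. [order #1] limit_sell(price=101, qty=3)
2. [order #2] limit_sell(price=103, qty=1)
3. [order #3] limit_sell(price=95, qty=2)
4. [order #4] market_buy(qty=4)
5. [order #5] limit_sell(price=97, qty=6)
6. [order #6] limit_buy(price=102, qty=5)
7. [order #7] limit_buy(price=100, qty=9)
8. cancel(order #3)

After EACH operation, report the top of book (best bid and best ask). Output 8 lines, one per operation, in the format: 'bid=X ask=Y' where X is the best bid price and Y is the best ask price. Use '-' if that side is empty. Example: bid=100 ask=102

After op 1 [order #1] limit_sell(price=101, qty=3): fills=none; bids=[-] asks=[#1:3@101]
After op 2 [order #2] limit_sell(price=103, qty=1): fills=none; bids=[-] asks=[#1:3@101 #2:1@103]
After op 3 [order #3] limit_sell(price=95, qty=2): fills=none; bids=[-] asks=[#3:2@95 #1:3@101 #2:1@103]
After op 4 [order #4] market_buy(qty=4): fills=#4x#3:2@95 #4x#1:2@101; bids=[-] asks=[#1:1@101 #2:1@103]
After op 5 [order #5] limit_sell(price=97, qty=6): fills=none; bids=[-] asks=[#5:6@97 #1:1@101 #2:1@103]
After op 6 [order #6] limit_buy(price=102, qty=5): fills=#6x#5:5@97; bids=[-] asks=[#5:1@97 #1:1@101 #2:1@103]
After op 7 [order #7] limit_buy(price=100, qty=9): fills=#7x#5:1@97; bids=[#7:8@100] asks=[#1:1@101 #2:1@103]
After op 8 cancel(order #3): fills=none; bids=[#7:8@100] asks=[#1:1@101 #2:1@103]

Answer: bid=- ask=101
bid=- ask=101
bid=- ask=95
bid=- ask=101
bid=- ask=97
bid=- ask=97
bid=100 ask=101
bid=100 ask=101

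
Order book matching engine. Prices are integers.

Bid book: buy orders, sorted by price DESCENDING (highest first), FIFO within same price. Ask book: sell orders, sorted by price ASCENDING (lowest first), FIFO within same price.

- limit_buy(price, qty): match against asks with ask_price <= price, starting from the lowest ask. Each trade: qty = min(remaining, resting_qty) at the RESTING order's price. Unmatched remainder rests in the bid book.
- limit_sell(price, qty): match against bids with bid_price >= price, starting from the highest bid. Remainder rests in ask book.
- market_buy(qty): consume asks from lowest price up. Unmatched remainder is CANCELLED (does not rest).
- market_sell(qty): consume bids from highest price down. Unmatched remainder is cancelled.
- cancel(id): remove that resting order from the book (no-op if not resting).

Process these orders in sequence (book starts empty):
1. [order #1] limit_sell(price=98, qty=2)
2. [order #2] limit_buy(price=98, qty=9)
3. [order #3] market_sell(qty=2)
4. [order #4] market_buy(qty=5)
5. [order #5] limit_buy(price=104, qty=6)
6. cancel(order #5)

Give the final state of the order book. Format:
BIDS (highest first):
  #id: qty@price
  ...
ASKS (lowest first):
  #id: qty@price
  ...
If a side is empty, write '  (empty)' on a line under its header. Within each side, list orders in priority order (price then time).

Answer: BIDS (highest first):
  #2: 5@98
ASKS (lowest first):
  (empty)

Derivation:
After op 1 [order #1] limit_sell(price=98, qty=2): fills=none; bids=[-] asks=[#1:2@98]
After op 2 [order #2] limit_buy(price=98, qty=9): fills=#2x#1:2@98; bids=[#2:7@98] asks=[-]
After op 3 [order #3] market_sell(qty=2): fills=#2x#3:2@98; bids=[#2:5@98] asks=[-]
After op 4 [order #4] market_buy(qty=5): fills=none; bids=[#2:5@98] asks=[-]
After op 5 [order #5] limit_buy(price=104, qty=6): fills=none; bids=[#5:6@104 #2:5@98] asks=[-]
After op 6 cancel(order #5): fills=none; bids=[#2:5@98] asks=[-]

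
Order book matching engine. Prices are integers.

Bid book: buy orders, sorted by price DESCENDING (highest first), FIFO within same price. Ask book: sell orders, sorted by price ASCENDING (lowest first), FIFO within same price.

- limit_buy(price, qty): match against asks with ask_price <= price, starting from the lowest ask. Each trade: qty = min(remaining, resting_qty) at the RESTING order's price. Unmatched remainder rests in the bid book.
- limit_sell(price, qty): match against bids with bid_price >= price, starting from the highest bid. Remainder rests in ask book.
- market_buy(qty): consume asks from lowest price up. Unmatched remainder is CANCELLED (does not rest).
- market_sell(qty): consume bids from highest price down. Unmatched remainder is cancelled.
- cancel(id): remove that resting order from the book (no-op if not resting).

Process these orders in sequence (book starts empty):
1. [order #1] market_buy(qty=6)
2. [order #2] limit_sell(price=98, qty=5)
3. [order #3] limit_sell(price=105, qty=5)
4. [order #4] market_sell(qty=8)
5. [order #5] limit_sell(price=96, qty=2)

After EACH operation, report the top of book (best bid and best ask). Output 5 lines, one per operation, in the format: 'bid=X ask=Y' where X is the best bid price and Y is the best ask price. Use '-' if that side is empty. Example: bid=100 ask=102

Answer: bid=- ask=-
bid=- ask=98
bid=- ask=98
bid=- ask=98
bid=- ask=96

Derivation:
After op 1 [order #1] market_buy(qty=6): fills=none; bids=[-] asks=[-]
After op 2 [order #2] limit_sell(price=98, qty=5): fills=none; bids=[-] asks=[#2:5@98]
After op 3 [order #3] limit_sell(price=105, qty=5): fills=none; bids=[-] asks=[#2:5@98 #3:5@105]
After op 4 [order #4] market_sell(qty=8): fills=none; bids=[-] asks=[#2:5@98 #3:5@105]
After op 5 [order #5] limit_sell(price=96, qty=2): fills=none; bids=[-] asks=[#5:2@96 #2:5@98 #3:5@105]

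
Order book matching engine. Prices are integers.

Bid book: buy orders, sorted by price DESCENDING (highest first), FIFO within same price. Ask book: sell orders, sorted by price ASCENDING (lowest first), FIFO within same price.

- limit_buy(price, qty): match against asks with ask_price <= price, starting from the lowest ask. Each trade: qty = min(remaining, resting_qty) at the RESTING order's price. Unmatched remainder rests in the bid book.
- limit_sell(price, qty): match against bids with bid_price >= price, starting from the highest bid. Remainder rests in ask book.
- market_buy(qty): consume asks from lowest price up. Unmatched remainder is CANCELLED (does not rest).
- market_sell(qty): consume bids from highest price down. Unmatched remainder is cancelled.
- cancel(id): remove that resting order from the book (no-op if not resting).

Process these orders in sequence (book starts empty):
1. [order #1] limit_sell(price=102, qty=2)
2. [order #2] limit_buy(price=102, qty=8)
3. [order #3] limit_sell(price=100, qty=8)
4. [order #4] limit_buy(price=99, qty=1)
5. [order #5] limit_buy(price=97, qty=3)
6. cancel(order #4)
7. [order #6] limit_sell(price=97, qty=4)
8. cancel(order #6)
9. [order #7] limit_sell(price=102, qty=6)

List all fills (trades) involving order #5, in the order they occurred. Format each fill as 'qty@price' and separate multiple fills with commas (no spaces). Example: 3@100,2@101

After op 1 [order #1] limit_sell(price=102, qty=2): fills=none; bids=[-] asks=[#1:2@102]
After op 2 [order #2] limit_buy(price=102, qty=8): fills=#2x#1:2@102; bids=[#2:6@102] asks=[-]
After op 3 [order #3] limit_sell(price=100, qty=8): fills=#2x#3:6@102; bids=[-] asks=[#3:2@100]
After op 4 [order #4] limit_buy(price=99, qty=1): fills=none; bids=[#4:1@99] asks=[#3:2@100]
After op 5 [order #5] limit_buy(price=97, qty=3): fills=none; bids=[#4:1@99 #5:3@97] asks=[#3:2@100]
After op 6 cancel(order #4): fills=none; bids=[#5:3@97] asks=[#3:2@100]
After op 7 [order #6] limit_sell(price=97, qty=4): fills=#5x#6:3@97; bids=[-] asks=[#6:1@97 #3:2@100]
After op 8 cancel(order #6): fills=none; bids=[-] asks=[#3:2@100]
After op 9 [order #7] limit_sell(price=102, qty=6): fills=none; bids=[-] asks=[#3:2@100 #7:6@102]

Answer: 3@97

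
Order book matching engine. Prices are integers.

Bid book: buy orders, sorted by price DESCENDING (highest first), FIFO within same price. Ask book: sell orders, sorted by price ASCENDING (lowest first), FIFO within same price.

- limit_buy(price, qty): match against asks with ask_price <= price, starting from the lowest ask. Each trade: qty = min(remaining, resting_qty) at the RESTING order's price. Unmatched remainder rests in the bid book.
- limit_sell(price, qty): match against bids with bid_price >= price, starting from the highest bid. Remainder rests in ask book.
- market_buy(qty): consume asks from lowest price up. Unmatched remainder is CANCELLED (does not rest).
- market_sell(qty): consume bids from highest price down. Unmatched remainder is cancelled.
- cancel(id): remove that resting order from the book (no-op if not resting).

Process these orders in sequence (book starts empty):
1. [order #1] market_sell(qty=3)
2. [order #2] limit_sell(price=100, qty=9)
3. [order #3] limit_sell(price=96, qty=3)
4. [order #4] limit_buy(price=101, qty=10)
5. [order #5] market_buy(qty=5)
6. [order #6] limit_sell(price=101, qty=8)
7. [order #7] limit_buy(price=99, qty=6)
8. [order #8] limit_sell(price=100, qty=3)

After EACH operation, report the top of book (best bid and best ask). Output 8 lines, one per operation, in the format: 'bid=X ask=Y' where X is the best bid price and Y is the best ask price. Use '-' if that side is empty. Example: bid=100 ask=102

Answer: bid=- ask=-
bid=- ask=100
bid=- ask=96
bid=- ask=100
bid=- ask=-
bid=- ask=101
bid=99 ask=101
bid=99 ask=100

Derivation:
After op 1 [order #1] market_sell(qty=3): fills=none; bids=[-] asks=[-]
After op 2 [order #2] limit_sell(price=100, qty=9): fills=none; bids=[-] asks=[#2:9@100]
After op 3 [order #3] limit_sell(price=96, qty=3): fills=none; bids=[-] asks=[#3:3@96 #2:9@100]
After op 4 [order #4] limit_buy(price=101, qty=10): fills=#4x#3:3@96 #4x#2:7@100; bids=[-] asks=[#2:2@100]
After op 5 [order #5] market_buy(qty=5): fills=#5x#2:2@100; bids=[-] asks=[-]
After op 6 [order #6] limit_sell(price=101, qty=8): fills=none; bids=[-] asks=[#6:8@101]
After op 7 [order #7] limit_buy(price=99, qty=6): fills=none; bids=[#7:6@99] asks=[#6:8@101]
After op 8 [order #8] limit_sell(price=100, qty=3): fills=none; bids=[#7:6@99] asks=[#8:3@100 #6:8@101]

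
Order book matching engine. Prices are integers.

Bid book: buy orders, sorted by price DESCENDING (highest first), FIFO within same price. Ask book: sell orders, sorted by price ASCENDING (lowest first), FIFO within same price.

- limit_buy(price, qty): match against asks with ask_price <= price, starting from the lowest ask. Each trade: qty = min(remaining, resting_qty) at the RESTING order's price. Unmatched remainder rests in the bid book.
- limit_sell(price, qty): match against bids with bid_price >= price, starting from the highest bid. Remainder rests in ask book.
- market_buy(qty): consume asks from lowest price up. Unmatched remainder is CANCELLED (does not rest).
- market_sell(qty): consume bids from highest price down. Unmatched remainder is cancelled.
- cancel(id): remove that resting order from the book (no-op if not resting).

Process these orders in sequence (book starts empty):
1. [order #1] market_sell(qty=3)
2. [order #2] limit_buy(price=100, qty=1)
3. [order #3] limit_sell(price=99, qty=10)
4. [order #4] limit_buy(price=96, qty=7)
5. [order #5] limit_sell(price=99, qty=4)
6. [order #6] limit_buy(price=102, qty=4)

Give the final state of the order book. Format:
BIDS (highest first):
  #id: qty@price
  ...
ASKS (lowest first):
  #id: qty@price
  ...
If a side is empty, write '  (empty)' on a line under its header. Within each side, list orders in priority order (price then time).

After op 1 [order #1] market_sell(qty=3): fills=none; bids=[-] asks=[-]
After op 2 [order #2] limit_buy(price=100, qty=1): fills=none; bids=[#2:1@100] asks=[-]
After op 3 [order #3] limit_sell(price=99, qty=10): fills=#2x#3:1@100; bids=[-] asks=[#3:9@99]
After op 4 [order #4] limit_buy(price=96, qty=7): fills=none; bids=[#4:7@96] asks=[#3:9@99]
After op 5 [order #5] limit_sell(price=99, qty=4): fills=none; bids=[#4:7@96] asks=[#3:9@99 #5:4@99]
After op 6 [order #6] limit_buy(price=102, qty=4): fills=#6x#3:4@99; bids=[#4:7@96] asks=[#3:5@99 #5:4@99]

Answer: BIDS (highest first):
  #4: 7@96
ASKS (lowest first):
  #3: 5@99
  #5: 4@99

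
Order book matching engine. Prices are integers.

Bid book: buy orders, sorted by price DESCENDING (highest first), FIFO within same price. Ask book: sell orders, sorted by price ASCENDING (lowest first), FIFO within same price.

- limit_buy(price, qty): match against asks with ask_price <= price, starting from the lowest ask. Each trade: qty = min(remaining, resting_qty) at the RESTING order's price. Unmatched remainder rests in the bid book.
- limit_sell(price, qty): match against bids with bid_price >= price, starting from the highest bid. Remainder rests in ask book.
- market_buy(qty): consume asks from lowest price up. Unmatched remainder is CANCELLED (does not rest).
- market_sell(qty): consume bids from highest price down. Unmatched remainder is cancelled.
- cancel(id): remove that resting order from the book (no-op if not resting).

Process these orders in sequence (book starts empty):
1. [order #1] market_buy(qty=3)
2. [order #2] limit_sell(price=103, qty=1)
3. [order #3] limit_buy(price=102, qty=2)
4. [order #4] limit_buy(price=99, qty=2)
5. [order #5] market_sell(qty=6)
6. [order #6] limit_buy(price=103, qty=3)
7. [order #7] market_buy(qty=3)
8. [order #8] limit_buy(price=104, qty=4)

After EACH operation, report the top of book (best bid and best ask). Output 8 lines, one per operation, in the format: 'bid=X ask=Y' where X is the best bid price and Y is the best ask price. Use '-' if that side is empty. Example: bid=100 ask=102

Answer: bid=- ask=-
bid=- ask=103
bid=102 ask=103
bid=102 ask=103
bid=- ask=103
bid=103 ask=-
bid=103 ask=-
bid=104 ask=-

Derivation:
After op 1 [order #1] market_buy(qty=3): fills=none; bids=[-] asks=[-]
After op 2 [order #2] limit_sell(price=103, qty=1): fills=none; bids=[-] asks=[#2:1@103]
After op 3 [order #3] limit_buy(price=102, qty=2): fills=none; bids=[#3:2@102] asks=[#2:1@103]
After op 4 [order #4] limit_buy(price=99, qty=2): fills=none; bids=[#3:2@102 #4:2@99] asks=[#2:1@103]
After op 5 [order #5] market_sell(qty=6): fills=#3x#5:2@102 #4x#5:2@99; bids=[-] asks=[#2:1@103]
After op 6 [order #6] limit_buy(price=103, qty=3): fills=#6x#2:1@103; bids=[#6:2@103] asks=[-]
After op 7 [order #7] market_buy(qty=3): fills=none; bids=[#6:2@103] asks=[-]
After op 8 [order #8] limit_buy(price=104, qty=4): fills=none; bids=[#8:4@104 #6:2@103] asks=[-]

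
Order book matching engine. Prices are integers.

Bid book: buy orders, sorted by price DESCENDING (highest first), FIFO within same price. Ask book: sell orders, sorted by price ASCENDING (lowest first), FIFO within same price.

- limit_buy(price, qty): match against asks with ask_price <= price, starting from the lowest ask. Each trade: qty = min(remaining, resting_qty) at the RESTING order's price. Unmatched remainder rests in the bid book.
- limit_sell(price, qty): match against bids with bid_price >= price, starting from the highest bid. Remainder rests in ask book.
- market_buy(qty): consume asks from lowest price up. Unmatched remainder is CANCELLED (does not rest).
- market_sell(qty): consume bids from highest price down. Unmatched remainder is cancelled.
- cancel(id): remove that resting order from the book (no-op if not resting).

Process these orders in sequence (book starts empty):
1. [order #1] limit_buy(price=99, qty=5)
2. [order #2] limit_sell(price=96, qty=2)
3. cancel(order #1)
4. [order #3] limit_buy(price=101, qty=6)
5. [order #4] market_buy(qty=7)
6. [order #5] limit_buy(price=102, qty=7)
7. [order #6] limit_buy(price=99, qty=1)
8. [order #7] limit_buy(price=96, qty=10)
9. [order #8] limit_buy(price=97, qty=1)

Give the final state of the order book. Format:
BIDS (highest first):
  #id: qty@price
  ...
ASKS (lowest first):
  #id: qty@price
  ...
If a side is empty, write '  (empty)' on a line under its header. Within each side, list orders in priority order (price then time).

Answer: BIDS (highest first):
  #5: 7@102
  #3: 6@101
  #6: 1@99
  #8: 1@97
  #7: 10@96
ASKS (lowest first):
  (empty)

Derivation:
After op 1 [order #1] limit_buy(price=99, qty=5): fills=none; bids=[#1:5@99] asks=[-]
After op 2 [order #2] limit_sell(price=96, qty=2): fills=#1x#2:2@99; bids=[#1:3@99] asks=[-]
After op 3 cancel(order #1): fills=none; bids=[-] asks=[-]
After op 4 [order #3] limit_buy(price=101, qty=6): fills=none; bids=[#3:6@101] asks=[-]
After op 5 [order #4] market_buy(qty=7): fills=none; bids=[#3:6@101] asks=[-]
After op 6 [order #5] limit_buy(price=102, qty=7): fills=none; bids=[#5:7@102 #3:6@101] asks=[-]
After op 7 [order #6] limit_buy(price=99, qty=1): fills=none; bids=[#5:7@102 #3:6@101 #6:1@99] asks=[-]
After op 8 [order #7] limit_buy(price=96, qty=10): fills=none; bids=[#5:7@102 #3:6@101 #6:1@99 #7:10@96] asks=[-]
After op 9 [order #8] limit_buy(price=97, qty=1): fills=none; bids=[#5:7@102 #3:6@101 #6:1@99 #8:1@97 #7:10@96] asks=[-]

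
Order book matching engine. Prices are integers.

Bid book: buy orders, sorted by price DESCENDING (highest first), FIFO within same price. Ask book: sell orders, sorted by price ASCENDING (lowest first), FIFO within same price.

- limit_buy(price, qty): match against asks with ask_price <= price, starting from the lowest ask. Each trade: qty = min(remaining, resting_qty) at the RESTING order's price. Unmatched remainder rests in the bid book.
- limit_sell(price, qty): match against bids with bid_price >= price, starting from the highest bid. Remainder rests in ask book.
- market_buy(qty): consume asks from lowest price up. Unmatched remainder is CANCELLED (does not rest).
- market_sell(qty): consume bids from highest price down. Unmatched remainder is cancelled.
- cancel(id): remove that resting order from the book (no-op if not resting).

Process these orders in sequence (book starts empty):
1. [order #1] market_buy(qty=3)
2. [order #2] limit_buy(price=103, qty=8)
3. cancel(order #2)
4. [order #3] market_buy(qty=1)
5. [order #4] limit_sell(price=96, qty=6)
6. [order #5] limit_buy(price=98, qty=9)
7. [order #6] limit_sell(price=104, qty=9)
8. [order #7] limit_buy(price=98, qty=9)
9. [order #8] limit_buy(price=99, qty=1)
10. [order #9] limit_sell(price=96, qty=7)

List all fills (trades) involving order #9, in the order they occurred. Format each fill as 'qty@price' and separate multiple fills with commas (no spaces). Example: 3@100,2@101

Answer: 1@99,3@98,3@98

Derivation:
After op 1 [order #1] market_buy(qty=3): fills=none; bids=[-] asks=[-]
After op 2 [order #2] limit_buy(price=103, qty=8): fills=none; bids=[#2:8@103] asks=[-]
After op 3 cancel(order #2): fills=none; bids=[-] asks=[-]
After op 4 [order #3] market_buy(qty=1): fills=none; bids=[-] asks=[-]
After op 5 [order #4] limit_sell(price=96, qty=6): fills=none; bids=[-] asks=[#4:6@96]
After op 6 [order #5] limit_buy(price=98, qty=9): fills=#5x#4:6@96; bids=[#5:3@98] asks=[-]
After op 7 [order #6] limit_sell(price=104, qty=9): fills=none; bids=[#5:3@98] asks=[#6:9@104]
After op 8 [order #7] limit_buy(price=98, qty=9): fills=none; bids=[#5:3@98 #7:9@98] asks=[#6:9@104]
After op 9 [order #8] limit_buy(price=99, qty=1): fills=none; bids=[#8:1@99 #5:3@98 #7:9@98] asks=[#6:9@104]
After op 10 [order #9] limit_sell(price=96, qty=7): fills=#8x#9:1@99 #5x#9:3@98 #7x#9:3@98; bids=[#7:6@98] asks=[#6:9@104]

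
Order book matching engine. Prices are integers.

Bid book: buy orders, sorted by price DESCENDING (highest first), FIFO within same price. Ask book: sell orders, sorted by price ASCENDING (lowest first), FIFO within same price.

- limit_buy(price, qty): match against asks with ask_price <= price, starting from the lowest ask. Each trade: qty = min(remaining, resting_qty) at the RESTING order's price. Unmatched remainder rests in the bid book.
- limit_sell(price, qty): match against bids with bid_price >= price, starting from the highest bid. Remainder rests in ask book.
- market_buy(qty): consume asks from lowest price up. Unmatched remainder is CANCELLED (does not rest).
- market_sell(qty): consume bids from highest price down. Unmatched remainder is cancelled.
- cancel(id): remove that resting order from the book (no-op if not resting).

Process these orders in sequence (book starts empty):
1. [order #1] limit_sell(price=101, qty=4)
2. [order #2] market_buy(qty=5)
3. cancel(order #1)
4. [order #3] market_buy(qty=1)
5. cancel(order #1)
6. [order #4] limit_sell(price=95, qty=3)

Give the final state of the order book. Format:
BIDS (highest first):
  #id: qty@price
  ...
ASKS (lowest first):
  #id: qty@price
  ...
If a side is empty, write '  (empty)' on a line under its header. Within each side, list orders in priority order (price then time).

Answer: BIDS (highest first):
  (empty)
ASKS (lowest first):
  #4: 3@95

Derivation:
After op 1 [order #1] limit_sell(price=101, qty=4): fills=none; bids=[-] asks=[#1:4@101]
After op 2 [order #2] market_buy(qty=5): fills=#2x#1:4@101; bids=[-] asks=[-]
After op 3 cancel(order #1): fills=none; bids=[-] asks=[-]
After op 4 [order #3] market_buy(qty=1): fills=none; bids=[-] asks=[-]
After op 5 cancel(order #1): fills=none; bids=[-] asks=[-]
After op 6 [order #4] limit_sell(price=95, qty=3): fills=none; bids=[-] asks=[#4:3@95]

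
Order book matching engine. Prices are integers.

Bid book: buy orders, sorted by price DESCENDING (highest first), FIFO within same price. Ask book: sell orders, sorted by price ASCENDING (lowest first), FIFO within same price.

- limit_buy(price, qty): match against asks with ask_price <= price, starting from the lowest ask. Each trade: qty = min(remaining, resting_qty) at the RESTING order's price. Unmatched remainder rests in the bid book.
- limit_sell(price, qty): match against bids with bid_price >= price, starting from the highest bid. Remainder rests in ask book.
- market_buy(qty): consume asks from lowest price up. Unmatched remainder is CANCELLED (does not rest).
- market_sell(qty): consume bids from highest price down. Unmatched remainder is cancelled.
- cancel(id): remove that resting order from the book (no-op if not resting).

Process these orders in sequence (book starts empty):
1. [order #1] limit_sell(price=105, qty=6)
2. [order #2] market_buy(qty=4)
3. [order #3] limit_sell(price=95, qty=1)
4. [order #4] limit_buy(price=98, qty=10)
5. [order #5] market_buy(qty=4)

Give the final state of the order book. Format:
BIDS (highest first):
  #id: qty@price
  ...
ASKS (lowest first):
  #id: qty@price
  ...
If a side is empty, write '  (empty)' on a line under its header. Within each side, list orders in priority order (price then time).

Answer: BIDS (highest first):
  #4: 9@98
ASKS (lowest first):
  (empty)

Derivation:
After op 1 [order #1] limit_sell(price=105, qty=6): fills=none; bids=[-] asks=[#1:6@105]
After op 2 [order #2] market_buy(qty=4): fills=#2x#1:4@105; bids=[-] asks=[#1:2@105]
After op 3 [order #3] limit_sell(price=95, qty=1): fills=none; bids=[-] asks=[#3:1@95 #1:2@105]
After op 4 [order #4] limit_buy(price=98, qty=10): fills=#4x#3:1@95; bids=[#4:9@98] asks=[#1:2@105]
After op 5 [order #5] market_buy(qty=4): fills=#5x#1:2@105; bids=[#4:9@98] asks=[-]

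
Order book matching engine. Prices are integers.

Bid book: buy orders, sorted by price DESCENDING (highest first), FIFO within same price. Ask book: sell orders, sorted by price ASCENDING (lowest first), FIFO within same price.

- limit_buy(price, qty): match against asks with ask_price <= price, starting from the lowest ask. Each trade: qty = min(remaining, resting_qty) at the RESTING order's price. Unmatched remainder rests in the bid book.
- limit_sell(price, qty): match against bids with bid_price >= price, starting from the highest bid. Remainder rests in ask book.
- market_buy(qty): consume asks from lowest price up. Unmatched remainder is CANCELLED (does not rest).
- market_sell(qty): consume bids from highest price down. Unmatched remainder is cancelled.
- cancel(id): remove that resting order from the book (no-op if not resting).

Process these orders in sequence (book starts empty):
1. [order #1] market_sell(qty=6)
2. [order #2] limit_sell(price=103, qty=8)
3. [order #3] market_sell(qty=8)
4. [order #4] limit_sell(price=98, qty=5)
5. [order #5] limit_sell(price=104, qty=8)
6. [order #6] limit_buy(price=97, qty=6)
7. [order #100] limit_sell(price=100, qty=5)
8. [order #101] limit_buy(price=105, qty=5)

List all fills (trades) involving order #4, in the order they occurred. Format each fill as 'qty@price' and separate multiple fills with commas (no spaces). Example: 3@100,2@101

After op 1 [order #1] market_sell(qty=6): fills=none; bids=[-] asks=[-]
After op 2 [order #2] limit_sell(price=103, qty=8): fills=none; bids=[-] asks=[#2:8@103]
After op 3 [order #3] market_sell(qty=8): fills=none; bids=[-] asks=[#2:8@103]
After op 4 [order #4] limit_sell(price=98, qty=5): fills=none; bids=[-] asks=[#4:5@98 #2:8@103]
After op 5 [order #5] limit_sell(price=104, qty=8): fills=none; bids=[-] asks=[#4:5@98 #2:8@103 #5:8@104]
After op 6 [order #6] limit_buy(price=97, qty=6): fills=none; bids=[#6:6@97] asks=[#4:5@98 #2:8@103 #5:8@104]
After op 7 [order #100] limit_sell(price=100, qty=5): fills=none; bids=[#6:6@97] asks=[#4:5@98 #100:5@100 #2:8@103 #5:8@104]
After op 8 [order #101] limit_buy(price=105, qty=5): fills=#101x#4:5@98; bids=[#6:6@97] asks=[#100:5@100 #2:8@103 #5:8@104]

Answer: 5@98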